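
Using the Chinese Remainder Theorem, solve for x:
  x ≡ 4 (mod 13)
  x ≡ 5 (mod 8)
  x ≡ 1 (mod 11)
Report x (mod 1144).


Moduli 13, 8, 11 are pairwise coprime; by CRT there is a unique solution modulo M = 13 · 8 · 11 = 1144.
Solve pairwise, accumulating the modulus:
  Start with x ≡ 4 (mod 13).
  Combine with x ≡ 5 (mod 8): since gcd(13, 8) = 1, we get a unique residue mod 104.
    Write x = 4 + 13·t and substitute into x ≡ 5 (mod 8): 13·t ≡ 5 − 4 = 1 (mod 8).
    Reduce coefficients mod 8: 5·t ≡ 1 (mod 8).
    The inverse of 5 mod 8 is 5 (since 5·5 = 25 = 3·8 + 1), so t ≡ 5·1 = 5 ≡ 5 (mod 8).
    Then x = 4 + 13·5 = 69, valid modulo lcm(13, 8) = 104: x ≡ 69 (mod 104).
  Combine with x ≡ 1 (mod 11): since gcd(104, 11) = 1, we get a unique residue mod 1144.
    Write x = 69 + 104·t and substitute into x ≡ 1 (mod 11): 104·t ≡ 1 − 69 = -68 (mod 11).
    Reduce coefficients mod 11: 5·t ≡ 9 (mod 11).
    The inverse of 5 mod 11 is 9 (since 5·9 = 45 = 4·11 + 1), so t ≡ 9·9 = 81 ≡ 4 (mod 11).
    Then x = 69 + 104·4 = 485, valid modulo lcm(104, 11) = 1144: x ≡ 485 (mod 1144).
Verify: 485 mod 13 = 4 ✓, 485 mod 8 = 5 ✓, 485 mod 11 = 1 ✓.

x ≡ 485 (mod 1144).


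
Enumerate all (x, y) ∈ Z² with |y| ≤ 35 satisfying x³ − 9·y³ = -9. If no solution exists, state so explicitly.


The equation is x³ - 9y³ = -9. For fixed y, x³ = 9·y³ − 9, so a solution requires the RHS to be a perfect cube.
Strategy: iterate y from -35 to 35, compute RHS = 9·y³ − 9, and check whether it is a (positive or negative) perfect cube.
Check small values of y:
  y = 0: RHS = -9 is not a perfect cube.
  y = 1: RHS = 0 = (0)³ ⇒ x = 0 works.
  y = -1: RHS = -18 is not a perfect cube.
  y = 2: RHS = 63 is not a perfect cube.
  y = -2: RHS = -81 is not a perfect cube.
  y = 3: RHS = 234 is not a perfect cube.
  y = -3: RHS = -252 is not a perfect cube.
Continuing the search up to |y| = 35 finds no further solutions beyond those listed.
Collected solutions: (0, 1).

Solutions (with |y| ≤ 35): (0, 1).


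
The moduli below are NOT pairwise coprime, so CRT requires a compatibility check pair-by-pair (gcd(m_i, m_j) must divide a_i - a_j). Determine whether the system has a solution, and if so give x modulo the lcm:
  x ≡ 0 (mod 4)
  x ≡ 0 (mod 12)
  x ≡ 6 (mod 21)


Moduli 4, 12, 21 are not pairwise coprime, so CRT works modulo lcm(m_i) when all pairwise compatibility conditions hold.
Pairwise compatibility: gcd(m_i, m_j) must divide a_i - a_j for every pair.
Merge one congruence at a time:
  Start: x ≡ 0 (mod 4).
  Combine with x ≡ 0 (mod 12): gcd(4, 12) = 4; 0 - 0 = 0, which IS divisible by 4, so compatible.
    Write x = 0 + 4·t and substitute into x ≡ 0 (mod 12): 4·t ≡ 0 − 0 = 0 (mod 12).
    Divide the congruence (and modulus) by g = 4: 1·t ≡ 0 (mod 3).
    So t ≡ 0 (mod 3).
    Then x = 0 + 4·0 = 0, valid modulo lcm(4, 12) = 12: x ≡ 0 (mod 12).
  Combine with x ≡ 6 (mod 21): gcd(12, 21) = 3; 6 - 0 = 6, which IS divisible by 3, so compatible.
    Write x = 0 + 12·t and substitute into x ≡ 6 (mod 21): 12·t ≡ 6 − 0 = 6 (mod 21).
    Divide the congruence (and modulus) by g = 3: 4·t ≡ 2 (mod 7).
    The inverse of 4 mod 7 is 2 (since 4·2 = 8 = 1·7 + 1), so t ≡ 2·2 = 4 ≡ 4 (mod 7).
    Then x = 0 + 12·4 = 48, valid modulo lcm(12, 21) = 84: x ≡ 48 (mod 84).
Verify: 48 mod 4 = 0, 48 mod 12 = 0, 48 mod 21 = 6.

x ≡ 48 (mod 84).


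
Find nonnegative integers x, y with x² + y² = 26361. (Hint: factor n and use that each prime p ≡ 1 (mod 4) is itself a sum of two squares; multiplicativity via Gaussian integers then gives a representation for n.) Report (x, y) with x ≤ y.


Step 1: Factor n = 26361 = 3^2 · 29 · 101.
Step 2: Check the mod-4 condition on each prime factor: 3 ≡ 3 (mod 4), exponent 2 (must be even); 29 ≡ 1 (mod 4), exponent 1; 101 ≡ 1 (mod 4), exponent 1.
All primes ≡ 3 (mod 4) appear to even exponent (or don't appear), so by the two-squares theorem n IS expressible as a sum of two squares.
Step 3: Build a representation. Group n = k² · m with k = 3 and m = 29 · 101 = 2929 (a product of primes ≡ 1 (mod 4)); a representation of m scales to one of n via (k·x)² + (k·y)² = k²(x² + y²). Each prime p ≡ 1 (mod 4) is itself a sum of two squares; find a² by testing p − a² for a perfect square:
  29: 29 − 1² = 28, 29 − 2² = 25 = 5² ⇒ 29 = 2² + 5².
  101: 101 − 1² = 100 = 10² ⇒ 101 = 1² + 10².
  Combine using the Brahmagupta–Fibonacci identity (a² + b²)(c² + d²) = (ac − bd)² + (ad + bc)² = (ac + bd)² + (ad − bc)²:
  29 · 101 = 2929: from (2² + 5²)(1² + 10²), take (2·1 − 5·10, 2·10 + 5·1) = (2 − 50, 20 + 5) = (-48, 25); dropping signs (only squares matter) gives (48, 25); check 48² + 25² = 2304 + 625 = 2929 ✓.
  Scale by k = 3: (3·48, 3·25) = (144, 75).
Step 4: Order so x ≤ y and verify: 75² + 144² = 5625 + 20736 = 26361 = n. ✓

n = 26361 = 75² + 144² (one valid representation with x ≤ y).


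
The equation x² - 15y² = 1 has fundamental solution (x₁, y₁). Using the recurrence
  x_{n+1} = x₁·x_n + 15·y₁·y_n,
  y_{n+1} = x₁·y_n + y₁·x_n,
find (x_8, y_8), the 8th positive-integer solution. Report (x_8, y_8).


Step 1: Find the fundamental solution (x₁, y₁) of x² - 15y² = 1.
  Expand √15 as a continued fraction. a₀ = ⌊√15⌋ = 3; iterate m_{k+1} = d_k·a_k − m_k, d_{k+1} = (15 − m_{k+1}²)/d_k, a_{k+1} = ⌊(a₀ + m_{k+1})/d_{k+1}⌋ (starting m₀ = 0, d₀ = 1), with convergents p_k = a_k·p_{k-1} + p_{k-2}, q_k = a_k·q_{k-1} + q_{k-2} (p₋₁ = 1, q₋₁ = 0):
  k = 0: a₀ = 3; p₀/q₀ = 3/1; p₀² − 15·q₀² = 9 − 15 = -6.
  k = 1: m = 3, d = 6, a = ⌊(3 + 3)/6⌋ = 1; p/q = (1·3 + 1)/(1·1 + 0) = 4/1; p² − 15·q² = 16 − 15 = 1.
  The first convergent with p² − 15·q² = 1 gives the fundamental solution (x₁, y₁) = (4, 1).
Step 2: Apply the recurrence (x_{n+1}, y_{n+1}) = (x₁x_n + 15y₁y_n, x₁y_n + y₁x_n) repeatedly.
  From (x_1, y_1) = (4, 1): x_2 = 4·4 + 15·1·1 = 31; y_2 = 4·1 + 1·4 = 8.
  From (x_2, y_2) = (31, 8): x_3 = 4·31 + 15·1·8 = 244; y_3 = 4·8 + 1·31 = 63.
  From (x_3, y_3) = (244, 63): x_4 = 4·244 + 15·1·63 = 1921; y_4 = 4·63 + 1·244 = 496.
  From (x_4, y_4) = (1921, 496): x_5 = 4·1921 + 15·1·496 = 15124; y_5 = 4·496 + 1·1921 = 3905.
  From (x_5, y_5) = (15124, 3905): x_6 = 4·15124 + 15·1·3905 = 119071; y_6 = 4·3905 + 1·15124 = 30744.
  From (x_6, y_6) = (119071, 30744): x_7 = 4·119071 + 15·1·30744 = 937444; y_7 = 4·30744 + 1·119071 = 242047.
  From (x_7, y_7) = (937444, 242047): x_8 = 4·937444 + 15·1·242047 = 7380481; y_8 = 4·242047 + 1·937444 = 1905632.
Step 3: Verify x_8² - 15·y_8² = 54471499791361 - 54471499791360 = 1 (should be 1). ✓

(x_1, y_1) = (4, 1); (x_8, y_8) = (7380481, 1905632).


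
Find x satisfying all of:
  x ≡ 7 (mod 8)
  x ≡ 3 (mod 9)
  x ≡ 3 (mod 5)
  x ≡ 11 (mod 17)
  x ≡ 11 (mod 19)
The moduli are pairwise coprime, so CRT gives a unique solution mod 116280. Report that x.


Product of moduli M = 8 · 9 · 5 · 17 · 19 = 116280.
Merge one congruence at a time:
  Start: x ≡ 7 (mod 8).
  Combine with x ≡ 3 (mod 9); new modulus lcm = 72.
    Write x = 7 + 8·t and substitute into x ≡ 3 (mod 9): 8·t ≡ 3 − 7 = -4 (mod 9).
    Reduce coefficients mod 9: 8·t ≡ 5 (mod 9).
    The inverse of 8 mod 9 is 8 (since 8·8 = 64 = 7·9 + 1), so t ≡ 8·5 = 40 ≡ 4 (mod 9).
    Then x = 7 + 8·4 = 39, valid modulo lcm(8, 9) = 72: x ≡ 39 (mod 72).
  Combine with x ≡ 3 (mod 5); new modulus lcm = 360.
    Write x = 39 + 72·t and substitute into x ≡ 3 (mod 5): 72·t ≡ 3 − 39 = -36 (mod 5).
    Reduce coefficients mod 5: 2·t ≡ 4 (mod 5).
    The inverse of 2 mod 5 is 3 (since 2·3 = 6 = 1·5 + 1), so t ≡ 3·4 = 12 ≡ 2 (mod 5).
    Then x = 39 + 72·2 = 183, valid modulo lcm(72, 5) = 360: x ≡ 183 (mod 360).
  Combine with x ≡ 11 (mod 17); new modulus lcm = 6120.
    Write x = 183 + 360·t and substitute into x ≡ 11 (mod 17): 360·t ≡ 11 − 183 = -172 (mod 17).
    Reduce coefficients mod 17: 3·t ≡ 15 (mod 17).
    The inverse of 3 mod 17 is 6 (since 3·6 = 18 = 1·17 + 1), so t ≡ 6·15 = 90 ≡ 5 (mod 17).
    Then x = 183 + 360·5 = 1983, valid modulo lcm(360, 17) = 6120: x ≡ 1983 (mod 6120).
  Combine with x ≡ 11 (mod 19); new modulus lcm = 116280.
    Write x = 1983 + 6120·t and substitute into x ≡ 11 (mod 19): 6120·t ≡ 11 − 1983 = -1972 (mod 19).
    Reduce coefficients mod 19: 2·t ≡ 4 (mod 19).
    The inverse of 2 mod 19 is 10 (since 2·10 = 20 = 1·19 + 1), so t ≡ 10·4 = 40 ≡ 2 (mod 19).
    Then x = 1983 + 6120·2 = 14223, valid modulo lcm(6120, 19) = 116280: x ≡ 14223 (mod 116280).
Verify against each original: 14223 mod 8 = 7, 14223 mod 9 = 3, 14223 mod 5 = 3, 14223 mod 17 = 11, 14223 mod 19 = 11.

x ≡ 14223 (mod 116280).


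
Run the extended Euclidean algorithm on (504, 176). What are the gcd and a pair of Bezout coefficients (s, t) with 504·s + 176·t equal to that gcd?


Euclidean algorithm on (504, 176) — divide until remainder is 0:
  504 = 2 · 176 + 152
  176 = 1 · 152 + 24
  152 = 6 · 24 + 8
  24 = 3 · 8 + 0
gcd(504, 176) = 8.
Track Bezout coefficients alongside the remainders: start with r₀ = 504 = a·1 + b·0 (s = 1, t = 0) and r₁ = 176 = a·0 + b·1 (s = 0, t = 1); each new remainder r_{k+1} = r_{k-1} − q_k·r_k inherits s_{k+1} = s_{k-1} − q_k·s_k, t_{k+1} = t_{k-1} − q_k·t_k, so r_k = a·s_k + b·t_k at every step:
  q = 2: r = 152, s = 1 − 2·0 = 1, t = 0 − 2·1 = -2  (check: 504·1 + 176·(-2) = 152)
  q = 1: r = 24, s = 0 − 1·1 = -1, t = 1 − 1·(-2) = 3  (check: 504·(-1) + 176·3 = 24)
  q = 6: r = 8, s = 1 − 6·(-1) = 7, t = -2 − 6·3 = -20  (check: 504·7 + 176·(-20) = 8)
The row with r = 8 (the gcd) gives the Bezout coefficients s = 7, t = -20.
Result: 504 · (7) + 176 · (-20) = 8.

gcd(504, 176) = 8; s = 7, t = -20 (check: 504·7 + 176·(-20) = 8).


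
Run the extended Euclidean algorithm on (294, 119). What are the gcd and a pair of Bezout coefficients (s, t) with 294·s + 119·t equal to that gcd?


Euclidean algorithm on (294, 119) — divide until remainder is 0:
  294 = 2 · 119 + 56
  119 = 2 · 56 + 7
  56 = 8 · 7 + 0
gcd(294, 119) = 7.
Track Bezout coefficients alongside the remainders: start with r₀ = 294 = a·1 + b·0 (s = 1, t = 0) and r₁ = 119 = a·0 + b·1 (s = 0, t = 1); each new remainder r_{k+1} = r_{k-1} − q_k·r_k inherits s_{k+1} = s_{k-1} − q_k·s_k, t_{k+1} = t_{k-1} − q_k·t_k, so r_k = a·s_k + b·t_k at every step:
  q = 2: r = 56, s = 1 − 2·0 = 1, t = 0 − 2·1 = -2  (check: 294·1 + 119·(-2) = 56)
  q = 2: r = 7, s = 0 − 2·1 = -2, t = 1 − 2·(-2) = 5  (check: 294·(-2) + 119·5 = 7)
The row with r = 7 (the gcd) gives the Bezout coefficients s = -2, t = 5.
Result: 294 · (-2) + 119 · (5) = 7.

gcd(294, 119) = 7; s = -2, t = 5 (check: 294·(-2) + 119·5 = 7).


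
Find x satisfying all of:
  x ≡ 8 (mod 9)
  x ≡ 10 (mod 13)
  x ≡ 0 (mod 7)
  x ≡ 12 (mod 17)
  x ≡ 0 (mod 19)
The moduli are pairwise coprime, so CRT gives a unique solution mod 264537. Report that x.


Product of moduli M = 9 · 13 · 7 · 17 · 19 = 264537.
Merge one congruence at a time:
  Start: x ≡ 8 (mod 9).
  Combine with x ≡ 10 (mod 13); new modulus lcm = 117.
    Write x = 8 + 9·t and substitute into x ≡ 10 (mod 13): 9·t ≡ 10 − 8 = 2 (mod 13).
    The inverse of 9 mod 13 is 3 (since 9·3 = 27 = 2·13 + 1), so t ≡ 3·2 = 6 ≡ 6 (mod 13).
    Then x = 8 + 9·6 = 62, valid modulo lcm(9, 13) = 117: x ≡ 62 (mod 117).
  Combine with x ≡ 0 (mod 7); new modulus lcm = 819.
    Write x = 62 + 117·t and substitute into x ≡ 0 (mod 7): 117·t ≡ 0 − 62 = -62 (mod 7).
    Reduce coefficients mod 7: 5·t ≡ 1 (mod 7).
    The inverse of 5 mod 7 is 3 (since 5·3 = 15 = 2·7 + 1), so t ≡ 3·1 = 3 ≡ 3 (mod 7).
    Then x = 62 + 117·3 = 413, valid modulo lcm(117, 7) = 819: x ≡ 413 (mod 819).
  Combine with x ≡ 12 (mod 17); new modulus lcm = 13923.
    Write x = 413 + 819·t and substitute into x ≡ 12 (mod 17): 819·t ≡ 12 − 413 = -401 (mod 17).
    Reduce coefficients mod 17: 3·t ≡ 7 (mod 17).
    The inverse of 3 mod 17 is 6 (since 3·6 = 18 = 1·17 + 1), so t ≡ 6·7 = 42 ≡ 8 (mod 17).
    Then x = 413 + 819·8 = 6965, valid modulo lcm(819, 17) = 13923: x ≡ 6965 (mod 13923).
  Combine with x ≡ 0 (mod 19); new modulus lcm = 264537.
    Write x = 6965 + 13923·t and substitute into x ≡ 0 (mod 19): 13923·t ≡ 0 − 6965 = -6965 (mod 19).
    Reduce coefficients mod 19: 15·t ≡ 8 (mod 19).
    The inverse of 15 mod 19 is 14 (since 15·14 = 210 = 11·19 + 1), so t ≡ 14·8 = 112 ≡ 17 (mod 19).
    Then x = 6965 + 13923·17 = 243656, valid modulo lcm(13923, 19) = 264537: x ≡ 243656 (mod 264537).
Verify against each original: 243656 mod 9 = 8, 243656 mod 13 = 10, 243656 mod 7 = 0, 243656 mod 17 = 12, 243656 mod 19 = 0.

x ≡ 243656 (mod 264537).


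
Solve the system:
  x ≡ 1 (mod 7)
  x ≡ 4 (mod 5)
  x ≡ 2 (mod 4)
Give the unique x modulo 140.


Moduli 7, 5, 4 are pairwise coprime; by CRT there is a unique solution modulo M = 7 · 5 · 4 = 140.
Solve pairwise, accumulating the modulus:
  Start with x ≡ 1 (mod 7).
  Combine with x ≡ 4 (mod 5): since gcd(7, 5) = 1, we get a unique residue mod 35.
    Write x = 1 + 7·t and substitute into x ≡ 4 (mod 5): 7·t ≡ 4 − 1 = 3 (mod 5).
    Reduce coefficients mod 5: 2·t ≡ 3 (mod 5).
    The inverse of 2 mod 5 is 3 (since 2·3 = 6 = 1·5 + 1), so t ≡ 3·3 = 9 ≡ 4 (mod 5).
    Then x = 1 + 7·4 = 29, valid modulo lcm(7, 5) = 35: x ≡ 29 (mod 35).
  Combine with x ≡ 2 (mod 4): since gcd(35, 4) = 1, we get a unique residue mod 140.
    Write x = 29 + 35·t and substitute into x ≡ 2 (mod 4): 35·t ≡ 2 − 29 = -27 (mod 4).
    Reduce coefficients mod 4: 3·t ≡ 1 (mod 4).
    The inverse of 3 mod 4 is 3 (since 3·3 = 9 = 2·4 + 1), so t ≡ 3·1 = 3 ≡ 3 (mod 4).
    Then x = 29 + 35·3 = 134, valid modulo lcm(35, 4) = 140: x ≡ 134 (mod 140).
Verify: 134 mod 7 = 1 ✓, 134 mod 5 = 4 ✓, 134 mod 4 = 2 ✓.

x ≡ 134 (mod 140).


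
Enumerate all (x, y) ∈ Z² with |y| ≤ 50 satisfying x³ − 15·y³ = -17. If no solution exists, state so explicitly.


The equation is x³ - 15y³ = -17. For fixed y, x³ = 15·y³ − 17, so a solution requires the RHS to be a perfect cube.
Strategy: iterate y from -50 to 50, compute RHS = 15·y³ − 17, and check whether it is a (positive or negative) perfect cube.
Check small values of y:
  y = 0: RHS = -17 is not a perfect cube.
  y = 1: RHS = -2 is not a perfect cube.
  y = -1: RHS = -32 is not a perfect cube.
  y = 2: RHS = 103 is not a perfect cube.
  y = -2: RHS = -137 is not a perfect cube.
  y = 3: RHS = 388 is not a perfect cube.
  y = -3: RHS = -422 is not a perfect cube.
Continuing the search up to |y| = 50 finds no solutions either.
No (x, y) in the scanned range satisfies the equation.

No integer solutions with |y| ≤ 50.


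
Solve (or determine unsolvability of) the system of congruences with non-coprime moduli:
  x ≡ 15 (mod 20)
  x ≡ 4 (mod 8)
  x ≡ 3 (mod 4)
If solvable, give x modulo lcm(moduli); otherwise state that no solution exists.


Moduli 20, 8, 4 are not pairwise coprime, so CRT works modulo lcm(m_i) when all pairwise compatibility conditions hold.
Pairwise compatibility: gcd(m_i, m_j) must divide a_i - a_j for every pair.
Merge one congruence at a time:
  Start: x ≡ 15 (mod 20).
  Combine with x ≡ 4 (mod 8): gcd(20, 8) = 4, and 4 - 15 = -11 is NOT divisible by 4.
    ⇒ system is inconsistent (no integer solution).

No solution (the system is inconsistent).


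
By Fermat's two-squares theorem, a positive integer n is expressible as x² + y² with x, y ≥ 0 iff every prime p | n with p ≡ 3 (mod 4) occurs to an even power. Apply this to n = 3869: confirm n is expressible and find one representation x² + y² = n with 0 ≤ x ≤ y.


Step 1: Factor n = 3869 = 53 · 73.
Step 2: Check the mod-4 condition on each prime factor: 53 ≡ 1 (mod 4), exponent 1; 73 ≡ 1 (mod 4), exponent 1.
All primes ≡ 3 (mod 4) appear to even exponent (or don't appear), so by the two-squares theorem n IS expressible as a sum of two squares.
Step 3: Build a representation. Here n = 53 · 73 is a product of primes ≡ 1 (mod 4). Each prime p ≡ 1 (mod 4) is itself a sum of two squares; find a² by testing p − a² for a perfect square:
  53: 53 − 1² = 52, 53 − 2² = 49 = 7² ⇒ 53 = 2² + 7².
  73: 73 − 1² = 72, 73 − 2² = 69, 73 − 3² = 64 = 8² ⇒ 73 = 3² + 8².
  Combine using the Brahmagupta–Fibonacci identity (a² + b²)(c² + d²) = (ac − bd)² + (ad + bc)² = (ac + bd)² + (ad − bc)²:
  53 · 73 = 3869: from (2² + 7²)(3² + 8²), take (2·3 − 7·8, 2·8 + 7·3) = (6 − 56, 16 + 21) = (-50, 37); dropping signs (only squares matter) gives (50, 37); check 50² + 37² = 2500 + 1369 = 3869 ✓.
Step 4: Order so x ≤ y and verify: 37² + 50² = 1369 + 2500 = 3869 = n. ✓

n = 3869 = 37² + 50² (one valid representation with x ≤ y).


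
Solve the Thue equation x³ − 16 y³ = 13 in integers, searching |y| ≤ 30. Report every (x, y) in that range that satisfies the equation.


The equation is x³ - 16y³ = 13. For fixed y, x³ = 16·y³ + 13, so a solution requires the RHS to be a perfect cube.
Strategy: iterate y from -30 to 30, compute RHS = 16·y³ + 13, and check whether it is a (positive or negative) perfect cube.
Check small values of y:
  y = 0: RHS = 13 is not a perfect cube.
  y = 1: RHS = 29 is not a perfect cube.
  y = -1: RHS = -3 is not a perfect cube.
  y = 2: RHS = 141 is not a perfect cube.
  y = -2: RHS = -115 is not a perfect cube.
  y = 3: RHS = 445 is not a perfect cube.
  y = -3: RHS = -419 is not a perfect cube.
Continuing the search up to |y| = 30 finds no solutions either.
No (x, y) in the scanned range satisfies the equation.

No integer solutions with |y| ≤ 30.


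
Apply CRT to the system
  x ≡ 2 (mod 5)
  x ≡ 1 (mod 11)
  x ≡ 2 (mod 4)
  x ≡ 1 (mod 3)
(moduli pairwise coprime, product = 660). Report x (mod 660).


Product of moduli M = 5 · 11 · 4 · 3 = 660.
Merge one congruence at a time:
  Start: x ≡ 2 (mod 5).
  Combine with x ≡ 1 (mod 11); new modulus lcm = 55.
    Write x = 2 + 5·t and substitute into x ≡ 1 (mod 11): 5·t ≡ 1 − 2 = -1 (mod 11).
    Reduce coefficients mod 11: 5·t ≡ 10 (mod 11).
    The inverse of 5 mod 11 is 9 (since 5·9 = 45 = 4·11 + 1), so t ≡ 9·10 = 90 ≡ 2 (mod 11).
    Then x = 2 + 5·2 = 12, valid modulo lcm(5, 11) = 55: x ≡ 12 (mod 55).
  Combine with x ≡ 2 (mod 4); new modulus lcm = 220.
    Write x = 12 + 55·t and substitute into x ≡ 2 (mod 4): 55·t ≡ 2 − 12 = -10 (mod 4).
    Reduce coefficients mod 4: 3·t ≡ 2 (mod 4).
    The inverse of 3 mod 4 is 3 (since 3·3 = 9 = 2·4 + 1), so t ≡ 3·2 = 6 ≡ 2 (mod 4).
    Then x = 12 + 55·2 = 122, valid modulo lcm(55, 4) = 220: x ≡ 122 (mod 220).
  Combine with x ≡ 1 (mod 3); new modulus lcm = 660.
    Write x = 122 + 220·t and substitute into x ≡ 1 (mod 3): 220·t ≡ 1 − 122 = -121 (mod 3).
    Reduce coefficients mod 3: 1·t ≡ 2 (mod 3).
    So t ≡ 2 (mod 3).
    Then x = 122 + 220·2 = 562, valid modulo lcm(220, 3) = 660: x ≡ 562 (mod 660).
Verify against each original: 562 mod 5 = 2, 562 mod 11 = 1, 562 mod 4 = 2, 562 mod 3 = 1.

x ≡ 562 (mod 660).


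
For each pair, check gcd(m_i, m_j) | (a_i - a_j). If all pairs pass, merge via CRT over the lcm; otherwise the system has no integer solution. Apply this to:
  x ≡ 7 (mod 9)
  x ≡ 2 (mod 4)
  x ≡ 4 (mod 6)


Moduli 9, 4, 6 are not pairwise coprime, so CRT works modulo lcm(m_i) when all pairwise compatibility conditions hold.
Pairwise compatibility: gcd(m_i, m_j) must divide a_i - a_j for every pair.
Merge one congruence at a time:
  Start: x ≡ 7 (mod 9).
  Combine with x ≡ 2 (mod 4): gcd(9, 4) = 1; 2 - 7 = -5, which IS divisible by 1, so compatible.
    Write x = 7 + 9·t and substitute into x ≡ 2 (mod 4): 9·t ≡ 2 − 7 = -5 (mod 4).
    Reduce coefficients mod 4: 1·t ≡ 3 (mod 4).
    So t ≡ 3 (mod 4).
    Then x = 7 + 9·3 = 34, valid modulo lcm(9, 4) = 36: x ≡ 34 (mod 36).
  Combine with x ≡ 4 (mod 6): gcd(36, 6) = 6; 4 - 34 = -30, which IS divisible by 6, so compatible.
    Write x = 34 + 36·t and substitute into x ≡ 4 (mod 6): 36·t ≡ 4 − 34 = -30 (mod 6).
    Divide the congruence (and modulus) by g = 6: 6·t ≡ -5 (mod 1).
    Modulo 1 every t works; take t = 0.
    Then x = 34 + 36·0 = 34, valid modulo lcm(36, 6) = 36: x ≡ 34 (mod 36).
Verify: 34 mod 9 = 7, 34 mod 4 = 2, 34 mod 6 = 4.

x ≡ 34 (mod 36).


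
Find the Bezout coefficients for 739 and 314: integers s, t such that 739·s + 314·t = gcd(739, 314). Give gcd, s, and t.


Euclidean algorithm on (739, 314) — divide until remainder is 0:
  739 = 2 · 314 + 111
  314 = 2 · 111 + 92
  111 = 1 · 92 + 19
  92 = 4 · 19 + 16
  19 = 1 · 16 + 3
  16 = 5 · 3 + 1
  3 = 3 · 1 + 0
gcd(739, 314) = 1.
Track Bezout coefficients alongside the remainders: start with r₀ = 739 = a·1 + b·0 (s = 1, t = 0) and r₁ = 314 = a·0 + b·1 (s = 0, t = 1); each new remainder r_{k+1} = r_{k-1} − q_k·r_k inherits s_{k+1} = s_{k-1} − q_k·s_k, t_{k+1} = t_{k-1} − q_k·t_k, so r_k = a·s_k + b·t_k at every step:
  q = 2: r = 111, s = 1 − 2·0 = 1, t = 0 − 2·1 = -2  (check: 739·1 + 314·(-2) = 111)
  q = 2: r = 92, s = 0 − 2·1 = -2, t = 1 − 2·(-2) = 5  (check: 739·(-2) + 314·5 = 92)
  q = 1: r = 19, s = 1 − 1·(-2) = 3, t = -2 − 1·5 = -7  (check: 739·3 + 314·(-7) = 19)
  q = 4: r = 16, s = -2 − 4·3 = -14, t = 5 − 4·(-7) = 33  (check: 739·(-14) + 314·33 = 16)
  q = 1: r = 3, s = 3 − 1·(-14) = 17, t = -7 − 1·33 = -40  (check: 739·17 + 314·(-40) = 3)
  q = 5: r = 1, s = -14 − 5·17 = -99, t = 33 − 5·(-40) = 233  (check: 739·(-99) + 314·233 = 1)
The row with r = 1 (the gcd) gives the Bezout coefficients s = -99, t = 233.
Result: 739 · (-99) + 314 · (233) = 1.

gcd(739, 314) = 1; s = -99, t = 233 (check: 739·(-99) + 314·233 = 1).


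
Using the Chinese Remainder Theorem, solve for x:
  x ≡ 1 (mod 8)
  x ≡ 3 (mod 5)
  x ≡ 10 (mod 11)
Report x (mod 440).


Moduli 8, 5, 11 are pairwise coprime; by CRT there is a unique solution modulo M = 8 · 5 · 11 = 440.
Solve pairwise, accumulating the modulus:
  Start with x ≡ 1 (mod 8).
  Combine with x ≡ 3 (mod 5): since gcd(8, 5) = 1, we get a unique residue mod 40.
    Write x = 1 + 8·t and substitute into x ≡ 3 (mod 5): 8·t ≡ 3 − 1 = 2 (mod 5).
    Reduce coefficients mod 5: 3·t ≡ 2 (mod 5).
    The inverse of 3 mod 5 is 2 (since 3·2 = 6 = 1·5 + 1), so t ≡ 2·2 = 4 ≡ 4 (mod 5).
    Then x = 1 + 8·4 = 33, valid modulo lcm(8, 5) = 40: x ≡ 33 (mod 40).
  Combine with x ≡ 10 (mod 11): since gcd(40, 11) = 1, we get a unique residue mod 440.
    Write x = 33 + 40·t and substitute into x ≡ 10 (mod 11): 40·t ≡ 10 − 33 = -23 (mod 11).
    Reduce coefficients mod 11: 7·t ≡ 10 (mod 11).
    The inverse of 7 mod 11 is 8 (since 7·8 = 56 = 5·11 + 1), so t ≡ 8·10 = 80 ≡ 3 (mod 11).
    Then x = 33 + 40·3 = 153, valid modulo lcm(40, 11) = 440: x ≡ 153 (mod 440).
Verify: 153 mod 8 = 1 ✓, 153 mod 5 = 3 ✓, 153 mod 11 = 10 ✓.

x ≡ 153 (mod 440).


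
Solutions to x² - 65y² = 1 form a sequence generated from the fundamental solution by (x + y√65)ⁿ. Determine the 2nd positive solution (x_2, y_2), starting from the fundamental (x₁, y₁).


Step 1: Find the fundamental solution (x₁, y₁) of x² - 65y² = 1.
  Expand √65 as a continued fraction. a₀ = ⌊√65⌋ = 8; iterate m_{k+1} = d_k·a_k − m_k, d_{k+1} = (65 − m_{k+1}²)/d_k, a_{k+1} = ⌊(a₀ + m_{k+1})/d_{k+1}⌋ (starting m₀ = 0, d₀ = 1), with convergents p_k = a_k·p_{k-1} + p_{k-2}, q_k = a_k·q_{k-1} + q_{k-2} (p₋₁ = 1, q₋₁ = 0):
  k = 0: a₀ = 8; p₀/q₀ = 8/1; p₀² − 65·q₀² = 64 − 65 = -1.
  k = 1: m = 8, d = 1, a = ⌊(8 + 8)/1⌋ = 16; p/q = (16·8 + 1)/(16·1 + 0) = 129/16; p² − 65·q² = 16641 − 16640 = 1.
  The first convergent with p² − 65·q² = 1 gives the fundamental solution (x₁, y₁) = (129, 16).
Step 2: Apply the recurrence (x_{n+1}, y_{n+1}) = (x₁x_n + 65y₁y_n, x₁y_n + y₁x_n) repeatedly.
  From (x_1, y_1) = (129, 16): x_2 = 129·129 + 65·16·16 = 33281; y_2 = 129·16 + 16·129 = 4128.
Step 3: Verify x_2² - 65·y_2² = 1107624961 - 1107624960 = 1 (should be 1). ✓

(x_1, y_1) = (129, 16); (x_2, y_2) = (33281, 4128).


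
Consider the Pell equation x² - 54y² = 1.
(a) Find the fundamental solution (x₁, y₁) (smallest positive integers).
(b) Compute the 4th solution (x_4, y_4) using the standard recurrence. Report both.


Step 1: Find the fundamental solution (x₁, y₁) of x² - 54y² = 1.
  Expand √54 as a continued fraction. a₀ = ⌊√54⌋ = 7; iterate m_{k+1} = d_k·a_k − m_k, d_{k+1} = (54 − m_{k+1}²)/d_k, a_{k+1} = ⌊(a₀ + m_{k+1})/d_{k+1}⌋ (starting m₀ = 0, d₀ = 1), with convergents p_k = a_k·p_{k-1} + p_{k-2}, q_k = a_k·q_{k-1} + q_{k-2} (p₋₁ = 1, q₋₁ = 0):
  k = 0: a₀ = 7; p₀/q₀ = 7/1; p₀² − 54·q₀² = 49 − 54 = -5.
  k = 1: m = 7, d = 5, a = ⌊(7 + 7)/5⌋ = 2; p/q = (2·7 + 1)/(2·1 + 0) = 15/2; p² − 54·q² = 225 − 216 = 9.
  k = 2: m = 3, d = 9, a = ⌊(7 + 3)/9⌋ = 1; p/q = (1·15 + 7)/(1·2 + 1) = 22/3; p² − 54·q² = 484 − 486 = -2.
  k = 3: m = 6, d = 2, a = ⌊(7 + 6)/2⌋ = 6; p/q = (6·22 + 15)/(6·3 + 2) = 147/20; p² − 54·q² = 21609 − 21600 = 9.
  k = 4: m = 6, d = 9, a = ⌊(7 + 6)/9⌋ = 1; p/q = (1·147 + 22)/(1·20 + 3) = 169/23; p² − 54·q² = 28561 − 28566 = -5.
  k = 5: m = 3, d = 5, a = ⌊(7 + 3)/5⌋ = 2; p/q = (2·169 + 147)/(2·23 + 20) = 485/66; p² − 54·q² = 235225 − 235224 = 1.
  The first convergent with p² − 54·q² = 1 gives the fundamental solution (x₁, y₁) = (485, 66).
Step 2: Apply the recurrence (x_{n+1}, y_{n+1}) = (x₁x_n + 54y₁y_n, x₁y_n + y₁x_n) repeatedly.
  From (x_1, y_1) = (485, 66): x_2 = 485·485 + 54·66·66 = 470449; y_2 = 485·66 + 66·485 = 64020.
  From (x_2, y_2) = (470449, 64020): x_3 = 485·470449 + 54·66·64020 = 456335045; y_3 = 485·64020 + 66·470449 = 62099334.
  From (x_3, y_3) = (456335045, 62099334): x_4 = 485·456335045 + 54·66·62099334 = 442644523201; y_4 = 485·62099334 + 66·456335045 = 60236289960.
Step 3: Verify x_4² - 54·y_4² = 195934173919840627286401 - 195934173919840627286400 = 1 (should be 1). ✓

(x_1, y_1) = (485, 66); (x_4, y_4) = (442644523201, 60236289960).


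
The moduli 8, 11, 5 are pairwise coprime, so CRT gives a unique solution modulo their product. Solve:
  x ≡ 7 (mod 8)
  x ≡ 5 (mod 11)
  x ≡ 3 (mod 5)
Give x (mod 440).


Moduli 8, 11, 5 are pairwise coprime; by CRT there is a unique solution modulo M = 8 · 11 · 5 = 440.
Solve pairwise, accumulating the modulus:
  Start with x ≡ 7 (mod 8).
  Combine with x ≡ 5 (mod 11): since gcd(8, 11) = 1, we get a unique residue mod 88.
    Write x = 7 + 8·t and substitute into x ≡ 5 (mod 11): 8·t ≡ 5 − 7 = -2 (mod 11).
    Reduce coefficients mod 11: 8·t ≡ 9 (mod 11).
    The inverse of 8 mod 11 is 7 (since 8·7 = 56 = 5·11 + 1), so t ≡ 7·9 = 63 ≡ 8 (mod 11).
    Then x = 7 + 8·8 = 71, valid modulo lcm(8, 11) = 88: x ≡ 71 (mod 88).
  Combine with x ≡ 3 (mod 5): since gcd(88, 5) = 1, we get a unique residue mod 440.
    Write x = 71 + 88·t and substitute into x ≡ 3 (mod 5): 88·t ≡ 3 − 71 = -68 (mod 5).
    Reduce coefficients mod 5: 3·t ≡ 2 (mod 5).
    The inverse of 3 mod 5 is 2 (since 3·2 = 6 = 1·5 + 1), so t ≡ 2·2 = 4 ≡ 4 (mod 5).
    Then x = 71 + 88·4 = 423, valid modulo lcm(88, 5) = 440: x ≡ 423 (mod 440).
Verify: 423 mod 8 = 7 ✓, 423 mod 11 = 5 ✓, 423 mod 5 = 3 ✓.

x ≡ 423 (mod 440).


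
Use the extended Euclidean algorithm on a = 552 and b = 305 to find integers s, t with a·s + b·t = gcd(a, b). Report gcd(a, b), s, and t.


Euclidean algorithm on (552, 305) — divide until remainder is 0:
  552 = 1 · 305 + 247
  305 = 1 · 247 + 58
  247 = 4 · 58 + 15
  58 = 3 · 15 + 13
  15 = 1 · 13 + 2
  13 = 6 · 2 + 1
  2 = 2 · 1 + 0
gcd(552, 305) = 1.
Track Bezout coefficients alongside the remainders: start with r₀ = 552 = a·1 + b·0 (s = 1, t = 0) and r₁ = 305 = a·0 + b·1 (s = 0, t = 1); each new remainder r_{k+1} = r_{k-1} − q_k·r_k inherits s_{k+1} = s_{k-1} − q_k·s_k, t_{k+1} = t_{k-1} − q_k·t_k, so r_k = a·s_k + b·t_k at every step:
  q = 1: r = 247, s = 1 − 1·0 = 1, t = 0 − 1·1 = -1  (check: 552·1 + 305·(-1) = 247)
  q = 1: r = 58, s = 0 − 1·1 = -1, t = 1 − 1·(-1) = 2  (check: 552·(-1) + 305·2 = 58)
  q = 4: r = 15, s = 1 − 4·(-1) = 5, t = -1 − 4·2 = -9  (check: 552·5 + 305·(-9) = 15)
  q = 3: r = 13, s = -1 − 3·5 = -16, t = 2 − 3·(-9) = 29  (check: 552·(-16) + 305·29 = 13)
  q = 1: r = 2, s = 5 − 1·(-16) = 21, t = -9 − 1·29 = -38  (check: 552·21 + 305·(-38) = 2)
  q = 6: r = 1, s = -16 − 6·21 = -142, t = 29 − 6·(-38) = 257  (check: 552·(-142) + 305·257 = 1)
The row with r = 1 (the gcd) gives the Bezout coefficients s = -142, t = 257.
Result: 552 · (-142) + 305 · (257) = 1.

gcd(552, 305) = 1; s = -142, t = 257 (check: 552·(-142) + 305·257 = 1).


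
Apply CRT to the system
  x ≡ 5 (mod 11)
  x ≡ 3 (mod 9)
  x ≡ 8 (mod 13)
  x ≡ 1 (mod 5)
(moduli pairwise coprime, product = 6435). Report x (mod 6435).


Product of moduli M = 11 · 9 · 13 · 5 = 6435.
Merge one congruence at a time:
  Start: x ≡ 5 (mod 11).
  Combine with x ≡ 3 (mod 9); new modulus lcm = 99.
    Write x = 5 + 11·t and substitute into x ≡ 3 (mod 9): 11·t ≡ 3 − 5 = -2 (mod 9).
    Reduce coefficients mod 9: 2·t ≡ 7 (mod 9).
    The inverse of 2 mod 9 is 5 (since 2·5 = 10 = 1·9 + 1), so t ≡ 5·7 = 35 ≡ 8 (mod 9).
    Then x = 5 + 11·8 = 93, valid modulo lcm(11, 9) = 99: x ≡ 93 (mod 99).
  Combine with x ≡ 8 (mod 13); new modulus lcm = 1287.
    Write x = 93 + 99·t and substitute into x ≡ 8 (mod 13): 99·t ≡ 8 − 93 = -85 (mod 13).
    Reduce coefficients mod 13: 8·t ≡ 6 (mod 13).
    The inverse of 8 mod 13 is 5 (since 8·5 = 40 = 3·13 + 1), so t ≡ 5·6 = 30 ≡ 4 (mod 13).
    Then x = 93 + 99·4 = 489, valid modulo lcm(99, 13) = 1287: x ≡ 489 (mod 1287).
  Combine with x ≡ 1 (mod 5); new modulus lcm = 6435.
    Write x = 489 + 1287·t and substitute into x ≡ 1 (mod 5): 1287·t ≡ 1 − 489 = -488 (mod 5).
    Reduce coefficients mod 5: 2·t ≡ 2 (mod 5).
    The inverse of 2 mod 5 is 3 (since 2·3 = 6 = 1·5 + 1), so t ≡ 3·2 = 6 ≡ 1 (mod 5).
    Then x = 489 + 1287·1 = 1776, valid modulo lcm(1287, 5) = 6435: x ≡ 1776 (mod 6435).
Verify against each original: 1776 mod 11 = 5, 1776 mod 9 = 3, 1776 mod 13 = 8, 1776 mod 5 = 1.

x ≡ 1776 (mod 6435).


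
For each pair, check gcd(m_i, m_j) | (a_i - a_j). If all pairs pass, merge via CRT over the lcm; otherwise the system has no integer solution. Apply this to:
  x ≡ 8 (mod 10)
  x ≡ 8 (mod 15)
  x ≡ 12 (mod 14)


Moduli 10, 15, 14 are not pairwise coprime, so CRT works modulo lcm(m_i) when all pairwise compatibility conditions hold.
Pairwise compatibility: gcd(m_i, m_j) must divide a_i - a_j for every pair.
Merge one congruence at a time:
  Start: x ≡ 8 (mod 10).
  Combine with x ≡ 8 (mod 15): gcd(10, 15) = 5; 8 - 8 = 0, which IS divisible by 5, so compatible.
    Write x = 8 + 10·t and substitute into x ≡ 8 (mod 15): 10·t ≡ 8 − 8 = 0 (mod 15).
    Divide the congruence (and modulus) by g = 5: 2·t ≡ 0 (mod 3).
    The inverse of 2 mod 3 is 2 (since 2·2 = 4 = 1·3 + 1), so t ≡ 2·0 = 0 ≡ 0 (mod 3).
    Then x = 8 + 10·0 = 8, valid modulo lcm(10, 15) = 30: x ≡ 8 (mod 30).
  Combine with x ≡ 12 (mod 14): gcd(30, 14) = 2; 12 - 8 = 4, which IS divisible by 2, so compatible.
    Write x = 8 + 30·t and substitute into x ≡ 12 (mod 14): 30·t ≡ 12 − 8 = 4 (mod 14).
    Divide the congruence (and modulus) by g = 2: 15·t ≡ 2 (mod 7).
    Reduce coefficients mod 7: 1·t ≡ 2 (mod 7).
    So t ≡ 2 (mod 7).
    Then x = 8 + 30·2 = 68, valid modulo lcm(30, 14) = 210: x ≡ 68 (mod 210).
Verify: 68 mod 10 = 8, 68 mod 15 = 8, 68 mod 14 = 12.

x ≡ 68 (mod 210).


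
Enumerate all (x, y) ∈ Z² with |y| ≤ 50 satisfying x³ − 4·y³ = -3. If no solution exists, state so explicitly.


The equation is x³ - 4y³ = -3. For fixed y, x³ = 4·y³ − 3, so a solution requires the RHS to be a perfect cube.
Strategy: iterate y from -50 to 50, compute RHS = 4·y³ − 3, and check whether it is a (positive or negative) perfect cube.
Check small values of y:
  y = 0: RHS = -3 is not a perfect cube.
  y = 1: RHS = 1 = (1)³ ⇒ x = 1 works.
  y = -1: RHS = -7 is not a perfect cube.
  y = 2: RHS = 29 is not a perfect cube.
  y = -2: RHS = -35 is not a perfect cube.
  y = 3: RHS = 105 is not a perfect cube.
  y = -3: RHS = -111 is not a perfect cube.
Continuing the search up to |y| = 50 finds no further solutions beyond those listed.
Collected solutions: (1, 1).

Solutions (with |y| ≤ 50): (1, 1).


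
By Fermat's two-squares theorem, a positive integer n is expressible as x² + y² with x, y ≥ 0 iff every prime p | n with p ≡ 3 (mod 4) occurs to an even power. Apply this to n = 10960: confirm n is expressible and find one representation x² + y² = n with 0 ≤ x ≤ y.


Step 1: Factor n = 10960 = 2^4 · 5 · 137.
Step 2: Check the mod-4 condition on each prime factor: 2 = 2 (special); 5 ≡ 1 (mod 4), exponent 1; 137 ≡ 1 (mod 4), exponent 1.
All primes ≡ 3 (mod 4) appear to even exponent (or don't appear), so by the two-squares theorem n IS expressible as a sum of two squares.
Step 3: Build a representation. Group n = k² · m with k = 4 and m = 5 · 137 = 685 (a product of primes ≡ 1 (mod 4)); a representation of m scales to one of n via (k·x)² + (k·y)² = k²(x² + y²). Each prime p ≡ 1 (mod 4) is itself a sum of two squares; find a² by testing p − a² for a perfect square:
  5: 5 − 1² = 4 = 2² ⇒ 5 = 1² + 2².
  137: 137 − 1² = 136, 137 − 2² = 133, 137 − 3² = 128, 137 − 4² = 121 = 11² ⇒ 137 = 4² + 11².
  Combine using the Brahmagupta–Fibonacci identity (a² + b²)(c² + d²) = (ac − bd)² + (ad + bc)² = (ac + bd)² + (ad − bc)²:
  5 · 137 = 685: from (1² + 2²)(4² + 11²), take (1·4 − 2·11, 1·11 + 2·4) = (4 − 22, 11 + 8) = (-18, 19); dropping signs (only squares matter) gives (18, 19); check 18² + 19² = 324 + 361 = 685 ✓.
  Scale by k = 4: (4·18, 4·19) = (72, 76).
Step 4: Order so x ≤ y and verify: 72² + 76² = 5184 + 5776 = 10960 = n. ✓

n = 10960 = 72² + 76² (one valid representation with x ≤ y).


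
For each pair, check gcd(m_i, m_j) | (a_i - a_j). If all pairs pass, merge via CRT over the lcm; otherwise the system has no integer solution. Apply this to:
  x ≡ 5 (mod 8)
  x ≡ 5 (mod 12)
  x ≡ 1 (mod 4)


Moduli 8, 12, 4 are not pairwise coprime, so CRT works modulo lcm(m_i) when all pairwise compatibility conditions hold.
Pairwise compatibility: gcd(m_i, m_j) must divide a_i - a_j for every pair.
Merge one congruence at a time:
  Start: x ≡ 5 (mod 8).
  Combine with x ≡ 5 (mod 12): gcd(8, 12) = 4; 5 - 5 = 0, which IS divisible by 4, so compatible.
    Write x = 5 + 8·t and substitute into x ≡ 5 (mod 12): 8·t ≡ 5 − 5 = 0 (mod 12).
    Divide the congruence (and modulus) by g = 4: 2·t ≡ 0 (mod 3).
    The inverse of 2 mod 3 is 2 (since 2·2 = 4 = 1·3 + 1), so t ≡ 2·0 = 0 ≡ 0 (mod 3).
    Then x = 5 + 8·0 = 5, valid modulo lcm(8, 12) = 24: x ≡ 5 (mod 24).
  Combine with x ≡ 1 (mod 4): gcd(24, 4) = 4; 1 - 5 = -4, which IS divisible by 4, so compatible.
    Write x = 5 + 24·t and substitute into x ≡ 1 (mod 4): 24·t ≡ 1 − 5 = -4 (mod 4).
    Divide the congruence (and modulus) by g = 4: 6·t ≡ -1 (mod 1).
    Modulo 1 every t works; take t = 0.
    Then x = 5 + 24·0 = 5, valid modulo lcm(24, 4) = 24: x ≡ 5 (mod 24).
Verify: 5 mod 8 = 5, 5 mod 12 = 5, 5 mod 4 = 1.

x ≡ 5 (mod 24).


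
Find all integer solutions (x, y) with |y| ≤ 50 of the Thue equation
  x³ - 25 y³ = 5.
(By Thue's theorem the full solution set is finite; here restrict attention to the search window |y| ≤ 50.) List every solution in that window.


The equation is x³ - 25y³ = 5. For fixed y, x³ = 25·y³ + 5, so a solution requires the RHS to be a perfect cube.
Strategy: iterate y from -50 to 50, compute RHS = 25·y³ + 5, and check whether it is a (positive or negative) perfect cube.
Check small values of y:
  y = 0: RHS = 5 is not a perfect cube.
  y = 1: RHS = 30 is not a perfect cube.
  y = -1: RHS = -20 is not a perfect cube.
  y = 2: RHS = 205 is not a perfect cube.
  y = -2: RHS = -195 is not a perfect cube.
  y = 3: RHS = 680 is not a perfect cube.
  y = -3: RHS = -670 is not a perfect cube.
Continuing the search up to |y| = 50 finds no solutions either.
No (x, y) in the scanned range satisfies the equation.

No integer solutions with |y| ≤ 50.


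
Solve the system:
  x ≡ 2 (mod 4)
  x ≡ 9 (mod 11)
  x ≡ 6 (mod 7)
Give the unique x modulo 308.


Moduli 4, 11, 7 are pairwise coprime; by CRT there is a unique solution modulo M = 4 · 11 · 7 = 308.
Solve pairwise, accumulating the modulus:
  Start with x ≡ 2 (mod 4).
  Combine with x ≡ 9 (mod 11): since gcd(4, 11) = 1, we get a unique residue mod 44.
    Write x = 2 + 4·t and substitute into x ≡ 9 (mod 11): 4·t ≡ 9 − 2 = 7 (mod 11).
    The inverse of 4 mod 11 is 3 (since 4·3 = 12 = 1·11 + 1), so t ≡ 3·7 = 21 ≡ 10 (mod 11).
    Then x = 2 + 4·10 = 42, valid modulo lcm(4, 11) = 44: x ≡ 42 (mod 44).
  Combine with x ≡ 6 (mod 7): since gcd(44, 7) = 1, we get a unique residue mod 308.
    Write x = 42 + 44·t and substitute into x ≡ 6 (mod 7): 44·t ≡ 6 − 42 = -36 (mod 7).
    Reduce coefficients mod 7: 2·t ≡ 6 (mod 7).
    The inverse of 2 mod 7 is 4 (since 2·4 = 8 = 1·7 + 1), so t ≡ 4·6 = 24 ≡ 3 (mod 7).
    Then x = 42 + 44·3 = 174, valid modulo lcm(44, 7) = 308: x ≡ 174 (mod 308).
Verify: 174 mod 4 = 2 ✓, 174 mod 11 = 9 ✓, 174 mod 7 = 6 ✓.

x ≡ 174 (mod 308).


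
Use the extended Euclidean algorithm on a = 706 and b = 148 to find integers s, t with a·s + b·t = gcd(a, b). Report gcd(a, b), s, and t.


Euclidean algorithm on (706, 148) — divide until remainder is 0:
  706 = 4 · 148 + 114
  148 = 1 · 114 + 34
  114 = 3 · 34 + 12
  34 = 2 · 12 + 10
  12 = 1 · 10 + 2
  10 = 5 · 2 + 0
gcd(706, 148) = 2.
Track Bezout coefficients alongside the remainders: start with r₀ = 706 = a·1 + b·0 (s = 1, t = 0) and r₁ = 148 = a·0 + b·1 (s = 0, t = 1); each new remainder r_{k+1} = r_{k-1} − q_k·r_k inherits s_{k+1} = s_{k-1} − q_k·s_k, t_{k+1} = t_{k-1} − q_k·t_k, so r_k = a·s_k + b·t_k at every step:
  q = 4: r = 114, s = 1 − 4·0 = 1, t = 0 − 4·1 = -4  (check: 706·1 + 148·(-4) = 114)
  q = 1: r = 34, s = 0 − 1·1 = -1, t = 1 − 1·(-4) = 5  (check: 706·(-1) + 148·5 = 34)
  q = 3: r = 12, s = 1 − 3·(-1) = 4, t = -4 − 3·5 = -19  (check: 706·4 + 148·(-19) = 12)
  q = 2: r = 10, s = -1 − 2·4 = -9, t = 5 − 2·(-19) = 43  (check: 706·(-9) + 148·43 = 10)
  q = 1: r = 2, s = 4 − 1·(-9) = 13, t = -19 − 1·43 = -62  (check: 706·13 + 148·(-62) = 2)
The row with r = 2 (the gcd) gives the Bezout coefficients s = 13, t = -62.
Result: 706 · (13) + 148 · (-62) = 2.

gcd(706, 148) = 2; s = 13, t = -62 (check: 706·13 + 148·(-62) = 2).


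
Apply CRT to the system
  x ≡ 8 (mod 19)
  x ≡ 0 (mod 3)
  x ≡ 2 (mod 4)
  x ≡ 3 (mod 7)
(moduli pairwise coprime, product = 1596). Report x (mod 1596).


Product of moduli M = 19 · 3 · 4 · 7 = 1596.
Merge one congruence at a time:
  Start: x ≡ 8 (mod 19).
  Combine with x ≡ 0 (mod 3); new modulus lcm = 57.
    Write x = 8 + 19·t and substitute into x ≡ 0 (mod 3): 19·t ≡ 0 − 8 = -8 (mod 3).
    Reduce coefficients mod 3: 1·t ≡ 1 (mod 3).
    So t ≡ 1 (mod 3).
    Then x = 8 + 19·1 = 27, valid modulo lcm(19, 3) = 57: x ≡ 27 (mod 57).
  Combine with x ≡ 2 (mod 4); new modulus lcm = 228.
    Write x = 27 + 57·t and substitute into x ≡ 2 (mod 4): 57·t ≡ 2 − 27 = -25 (mod 4).
    Reduce coefficients mod 4: 1·t ≡ 3 (mod 4).
    So t ≡ 3 (mod 4).
    Then x = 27 + 57·3 = 198, valid modulo lcm(57, 4) = 228: x ≡ 198 (mod 228).
  Combine with x ≡ 3 (mod 7); new modulus lcm = 1596.
    Write x = 198 + 228·t and substitute into x ≡ 3 (mod 7): 228·t ≡ 3 − 198 = -195 (mod 7).
    Reduce coefficients mod 7: 4·t ≡ 1 (mod 7).
    The inverse of 4 mod 7 is 2 (since 4·2 = 8 = 1·7 + 1), so t ≡ 2·1 = 2 ≡ 2 (mod 7).
    Then x = 198 + 228·2 = 654, valid modulo lcm(228, 7) = 1596: x ≡ 654 (mod 1596).
Verify against each original: 654 mod 19 = 8, 654 mod 3 = 0, 654 mod 4 = 2, 654 mod 7 = 3.

x ≡ 654 (mod 1596).
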